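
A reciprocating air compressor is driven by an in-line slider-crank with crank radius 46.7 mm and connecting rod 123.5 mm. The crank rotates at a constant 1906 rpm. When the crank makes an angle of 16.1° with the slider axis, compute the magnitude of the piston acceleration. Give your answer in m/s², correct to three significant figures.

2390

ω = 2π·1906/60 = 199.6 rad/s
x(θ) = r cosθ + √(L² − r² sin²θ); with ω constant, a = ω²·d²x/dθ².
d²x/dθ² = −r cosθ − r²(cos2θ)/√u − r⁴ sin²2θ/(4u^{3/2}),  u = L² − r² sin²θ = 0.0150845 m².
Substituting r = 0.0467 m, L = 0.1235 m, θ = 16.1°: d²x/dθ² = -0.060076 m.
a = ω²·d²x/dθ² = (199.6)²·(-0.060076) = -2393.4 m/s²;  |a| = 2393.4 m/s².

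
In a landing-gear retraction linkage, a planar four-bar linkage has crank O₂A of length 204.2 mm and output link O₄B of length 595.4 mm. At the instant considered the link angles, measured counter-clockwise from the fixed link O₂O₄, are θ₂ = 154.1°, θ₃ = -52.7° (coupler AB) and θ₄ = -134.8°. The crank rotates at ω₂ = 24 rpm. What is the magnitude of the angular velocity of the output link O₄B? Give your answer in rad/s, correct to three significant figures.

0.392

ω₂ = 2.513 rad/s (from 24 rpm).
Differentiating the loop-closure r₂e^{iθ₂}+r₃e^{iθ₃}=r₁+r₄e^{iθ₄} gives r₂ω₂e^{iθ₂}+r₃ω₃e^{iθ₃}=r₄ω₄e^{iθ₄}.
Eliminating the other unknown: ω₄ = r₂ω₂ sin(θ₂−θ₃) / [r₄ sin(θ₄−θ₃)].
Numerator sine = -0.45088; denominator sine = -0.99051.
Result = 0.2042·2.513·(-0.45088) / (0.5954·(-0.99051)) = +0.39236 rad/s; magnitude 0.39236 rad/s.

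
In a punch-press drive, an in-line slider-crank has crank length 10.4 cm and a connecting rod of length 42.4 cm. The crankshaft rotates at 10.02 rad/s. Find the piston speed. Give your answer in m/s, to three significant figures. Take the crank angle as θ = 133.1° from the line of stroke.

0.631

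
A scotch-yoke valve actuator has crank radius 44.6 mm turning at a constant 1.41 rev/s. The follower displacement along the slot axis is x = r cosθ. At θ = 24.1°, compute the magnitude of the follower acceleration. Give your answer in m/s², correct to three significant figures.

3.20

ω = 8.859 rad/s (from 1.41 rev/s).
x = r cosθ ⇒ ẍ = −rω² cosθ (ω constant).
|a| = rω²|cosθ| = 0.0446·(8.859)²·|cos 24.1°| = 3.1954 m/s².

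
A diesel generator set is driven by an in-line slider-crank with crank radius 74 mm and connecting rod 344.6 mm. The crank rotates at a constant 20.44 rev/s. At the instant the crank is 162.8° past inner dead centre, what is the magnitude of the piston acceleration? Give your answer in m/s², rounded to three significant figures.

948

ω = 2π·20.4 = 128.4 rad/s
x(θ) = r cosθ + √(L² − r² sin²θ); with ω constant, a = ω²·d²x/dθ².
d²x/dθ² = −r cosθ − r²(cos2θ)/√u − r⁴ sin²2θ/(4u^{3/2}),  u = L² − r² sin²θ = 0.11827 m².
Substituting r = 0.074 m, L = 0.3446 m, θ = 162.8°: d²x/dθ² = +0.057493 m.
a = ω²·d²x/dθ² = (128.4)²·(+0.057493) = +948.29 m/s²;  |a| = 948.29 m/s².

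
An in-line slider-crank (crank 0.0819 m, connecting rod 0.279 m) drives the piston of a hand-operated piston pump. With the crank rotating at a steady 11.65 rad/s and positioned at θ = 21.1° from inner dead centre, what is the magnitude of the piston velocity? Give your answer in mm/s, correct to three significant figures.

438

ω = 11.65 rad/s
For an in-line slider-crank, x = r cosθ + √(L² − r² sin²θ), so v = −rω sinθ·[1 + r cosθ/√(L² − r² sin²θ)].
With r = 0.0819 m, L = 0.279 m, θ = 21.1°: √(L² − r² sin²θ) = 0.27744 m.
v = −0.0819·11.65·0.36000·[1 + 0.0819·0.93295/0.27744] = -0.43808 m/s.
|v| = 0.43808 m/s = 438.08 mm/s.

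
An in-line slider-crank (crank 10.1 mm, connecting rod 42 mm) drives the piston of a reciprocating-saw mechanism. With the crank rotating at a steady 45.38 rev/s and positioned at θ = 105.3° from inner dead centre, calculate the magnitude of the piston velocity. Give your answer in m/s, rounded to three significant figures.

ω = 2π·45.4 = 285.1 rad/s
For an in-line slider-crank, x = r cosθ + √(L² − r² sin²θ), so v = −rω sinθ·[1 + r cosθ/√(L² − r² sin²θ)].
With r = 0.0101 m, L = 0.042 m, θ = 105.3°: √(L² − r² sin²θ) = 0.040855 m.
v = −0.0101·285.1·0.96456·[1 + 0.0101·-0.26387/0.040855] = -2.5965 m/s.
|v| = 2.5965 m/s.

2.60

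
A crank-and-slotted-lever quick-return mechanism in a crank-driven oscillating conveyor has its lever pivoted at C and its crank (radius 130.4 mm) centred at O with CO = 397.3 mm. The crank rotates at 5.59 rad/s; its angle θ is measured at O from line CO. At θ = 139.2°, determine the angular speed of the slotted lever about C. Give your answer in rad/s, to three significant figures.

1.29

ω = 5.59 rad/s
Crank pin A relative to C: A = (d + r cosθ, r sinθ); lever angle φ = atan2(r sinθ, d + r cosθ).
Differentiating tanφ: φ̇ = rω(d cosθ + r)/(d² + r² + 2dr cosθ).
d² + r² + 2dr cosθ = |CA|² = 0.0964148 m²;  d cosθ + r = -0.17035 m.
|ω_lever| = |0.1304·5.59·-0.17035| / 0.0964148 = 1.2879 rad/s.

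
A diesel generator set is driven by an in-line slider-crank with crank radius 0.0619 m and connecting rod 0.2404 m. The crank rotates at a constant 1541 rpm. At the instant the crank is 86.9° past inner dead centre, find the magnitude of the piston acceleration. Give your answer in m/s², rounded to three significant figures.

340

ω = 2π·1541/60 = 161.4 rad/s
x(θ) = r cosθ + √(L² − r² sin²θ); with ω constant, a = ω²·d²x/dθ².
d²x/dθ² = −r cosθ − r²(cos2θ)/√u − r⁴ sin²2θ/(4u^{3/2}),  u = L² − r² sin²θ = 0.0539718 m².
Substituting r = 0.0619 m, L = 0.2404 m, θ = 86.9°: d²x/dθ² = +0.013046 m.
a = ω²·d²x/dθ² = (161.4)²·(+0.013046) = +339.72 m/s²;  |a| = 339.72 m/s².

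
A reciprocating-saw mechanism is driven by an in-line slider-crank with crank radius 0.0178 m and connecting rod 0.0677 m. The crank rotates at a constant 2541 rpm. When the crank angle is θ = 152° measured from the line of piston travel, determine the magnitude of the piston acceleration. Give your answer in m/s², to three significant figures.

ω = 2π·2541/60 = 266.1 rad/s
x(θ) = r cosθ + √(L² − r² sin²θ); with ω constant, a = ω²·d²x/dθ².
d²x/dθ² = −r cosθ − r²(cos2θ)/√u − r⁴ sin²2θ/(4u^{3/2}),  u = L² − r² sin²θ = 0.00451346 m².
Substituting r = 0.0178 m, L = 0.0677 m, θ = 152°: d²x/dθ² = +0.013022 m.
a = ω²·d²x/dθ² = (266.1)²·(+0.013022) = +922.05 m/s²;  |a| = 922.05 m/s².

922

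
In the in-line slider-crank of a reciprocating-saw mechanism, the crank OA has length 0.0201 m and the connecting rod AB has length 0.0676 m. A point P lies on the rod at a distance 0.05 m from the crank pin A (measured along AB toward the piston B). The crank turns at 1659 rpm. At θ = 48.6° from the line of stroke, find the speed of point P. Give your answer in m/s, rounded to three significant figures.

3.07

ω = 173.7 rad/s.  Crank-pin speed |V_A| = rω = 3.492 m/s, perpendicular to OA.
Rod angle: sinφ = −(r/L) sinθ ⇒ φ = -12.887°; ω_rod = −rω cosθ/√(L²−r²sin²θ) = -35.044 rad/s.
V_P = V_A + ω_rod × AP, with AP = 0.05 m along the rod.
Components: V_Px = −rω sinθ − a·ω_rod·sinφ = -3.0102 m/s;  V_Py = rω cosθ + a·ω_rod·cosφ = +0.60123 m/s.
|V_P| = √(V_Px² + V_Py²) = 3.0696 m/s.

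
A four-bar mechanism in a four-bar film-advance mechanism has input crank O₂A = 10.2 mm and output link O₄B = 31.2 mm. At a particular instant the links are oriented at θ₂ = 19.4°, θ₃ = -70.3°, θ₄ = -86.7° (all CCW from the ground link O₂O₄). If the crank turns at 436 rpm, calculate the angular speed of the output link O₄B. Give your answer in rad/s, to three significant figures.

52.9

ω₂ = 45.66 rad/s (from 436 rpm).
Differentiating the loop-closure r₂e^{iθ₂}+r₃e^{iθ₃}=r₁+r₄e^{iθ₄} gives r₂ω₂e^{iθ₂}+r₃ω₃e^{iθ₃}=r₄ω₄e^{iθ₄}.
Eliminating the other unknown: ω₄ = r₂ω₂ sin(θ₂−θ₃) / [r₄ sin(θ₄−θ₃)].
Numerator sine = +0.99999; denominator sine = -0.28234.
Result = 0.0102·45.66·(+0.99999) / (0.0312·(-0.28234)) = -52.866 rad/s; magnitude 52.866 rad/s.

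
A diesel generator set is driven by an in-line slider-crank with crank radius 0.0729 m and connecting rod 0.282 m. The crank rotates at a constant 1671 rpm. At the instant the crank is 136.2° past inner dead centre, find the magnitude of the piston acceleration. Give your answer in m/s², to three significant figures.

ω = 2π·1671/60 = 175 rad/s
x(θ) = r cosθ + √(L² − r² sin²θ); with ω constant, a = ω²·d²x/dθ².
d²x/dθ² = −r cosθ − r²(cos2θ)/√u − r⁴ sin²2θ/(4u^{3/2}),  u = L² − r² sin²θ = 0.0769781 m².
Substituting r = 0.0729 m, L = 0.282 m, θ = 136.2°: d²x/dθ² = +0.051484 m.
a = ω²·d²x/dθ² = (175)²·(+0.051484) = +1576.5 m/s²;  |a| = 1576.5 m/s².

1580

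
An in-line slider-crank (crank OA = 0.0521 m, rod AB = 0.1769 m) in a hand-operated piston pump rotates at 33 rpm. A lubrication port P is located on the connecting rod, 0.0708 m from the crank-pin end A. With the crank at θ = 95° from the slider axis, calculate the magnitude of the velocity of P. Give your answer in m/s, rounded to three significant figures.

0.178

ω = 3.456 rad/s.  Crank-pin speed |V_A| = rω = 0.18004 m/s, perpendicular to OA.
Rod angle: sinφ = −(r/L) sinθ ⇒ φ = -17.061°; ω_rod = −rω cosθ/√(L²−r²sin²θ) = +0.092789 rad/s.
V_P = V_A + ω_rod × AP, with AP = 0.0708 m along the rod.
Components: V_Px = −rω sinθ − a·ω_rod·sinφ = -0.17743 m/s;  V_Py = rω cosθ + a·ω_rod·cosφ = -0.0094116 m/s.
|V_P| = √(V_Px² + V_Py²) = 0.17768 m/s.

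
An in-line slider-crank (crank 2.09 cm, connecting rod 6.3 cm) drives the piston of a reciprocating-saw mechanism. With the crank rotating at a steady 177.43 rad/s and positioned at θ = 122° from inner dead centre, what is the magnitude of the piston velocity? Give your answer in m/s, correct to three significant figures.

2.57

ω = 177.4 rad/s
For an in-line slider-crank, x = r cosθ + √(L² − r² sin²θ), so v = −rω sinθ·[1 + r cosθ/√(L² − r² sin²θ)].
With r = 0.0209 m, L = 0.063 m, θ = 122°: √(L² − r² sin²θ) = 0.060455 m.
v = −0.0209·177.4·0.84805·[1 + 0.0209·-0.52992/0.060455] = -2.5687 m/s.
|v| = 2.5687 m/s.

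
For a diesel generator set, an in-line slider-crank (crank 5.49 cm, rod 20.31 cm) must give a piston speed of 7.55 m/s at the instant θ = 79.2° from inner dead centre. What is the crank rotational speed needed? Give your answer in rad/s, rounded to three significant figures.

133

For an in-line slider-crank, |v_piston| = rω|sinθ|·[1 + r cosθ/√(L² − r² sin²θ)].
With r = 0.0549 m, L = 0.2031 m, θ = 79.2°: the bracketed kinematic factor |dx/dθ| = 0.056761 m.
ω = v/|dx/dθ| = 7.55/0.056761 = 133.01 rad/s.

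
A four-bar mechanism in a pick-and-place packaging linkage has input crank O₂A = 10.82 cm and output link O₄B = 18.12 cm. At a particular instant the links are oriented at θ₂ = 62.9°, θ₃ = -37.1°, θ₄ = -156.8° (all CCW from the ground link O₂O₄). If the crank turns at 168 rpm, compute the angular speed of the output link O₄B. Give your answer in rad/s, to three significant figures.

11.9

ω₂ = 17.59 rad/s (from 168 rpm).
Differentiating the loop-closure r₂e^{iθ₂}+r₃e^{iθ₃}=r₁+r₄e^{iθ₄} gives r₂ω₂e^{iθ₂}+r₃ω₃e^{iθ₃}=r₄ω₄e^{iθ₄}.
Eliminating the other unknown: ω₄ = r₂ω₂ sin(θ₂−θ₃) / [r₄ sin(θ₄−θ₃)].
Numerator sine = +0.98481; denominator sine = -0.86863.
Result = 0.1082·17.59·(+0.98481) / (0.1812·(-0.86863)) = -11.91 rad/s; magnitude 11.91 rad/s.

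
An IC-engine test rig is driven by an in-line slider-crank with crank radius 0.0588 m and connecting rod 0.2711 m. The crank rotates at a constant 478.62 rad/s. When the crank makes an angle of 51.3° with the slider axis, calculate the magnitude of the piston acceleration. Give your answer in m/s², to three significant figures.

7810

ω = 478.6 rad/s
x(θ) = r cosθ + √(L² − r² sin²θ); with ω constant, a = ω²·d²x/dθ².
d²x/dθ² = −r cosθ − r²(cos2θ)/√u − r⁴ sin²2θ/(4u^{3/2}),  u = L² − r² sin²θ = 0.0713894 m².
Substituting r = 0.0588 m, L = 0.2711 m, θ = 51.3°: d²x/dθ² = -0.034091 m.
a = ω²·d²x/dθ² = (478.6)²·(-0.034091) = -7809.4 m/s²;  |a| = 7809.4 m/s².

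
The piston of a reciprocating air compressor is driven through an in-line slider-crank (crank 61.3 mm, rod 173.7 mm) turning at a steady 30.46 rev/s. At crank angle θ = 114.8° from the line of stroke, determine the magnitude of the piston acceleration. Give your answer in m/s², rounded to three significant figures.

ω = 2π·30.5 = 191.4 rad/s
x(θ) = r cosθ + √(L² − r² sin²θ); with ω constant, a = ω²·d²x/dθ².
d²x/dθ² = −r cosθ − r²(cos2θ)/√u − r⁴ sin²2θ/(4u^{3/2}),  u = L² − r² sin²θ = 0.0270751 m².
Substituting r = 0.0613 m, L = 0.1737 m, θ = 114.8°: d²x/dθ² = +0.040054 m.
a = ω²·d²x/dθ² = (191.4)²·(+0.040054) = +1467.1 m/s²;  |a| = 1467.1 m/s².

1470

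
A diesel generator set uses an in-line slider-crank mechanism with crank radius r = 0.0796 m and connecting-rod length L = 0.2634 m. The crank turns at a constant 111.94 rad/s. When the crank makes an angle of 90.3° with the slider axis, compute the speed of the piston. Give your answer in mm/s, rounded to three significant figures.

ω = 111.9 rad/s
For an in-line slider-crank, x = r cosθ + √(L² − r² sin²θ), so v = −rω sinθ·[1 + r cosθ/√(L² − r² sin²θ)].
With r = 0.0796 m, L = 0.2634 m, θ = 90.3°: √(L² − r² sin²θ) = 0.25108 m.
v = −0.0796·111.9·0.99999·[1 + 0.0796·-0.00524/0.25108] = -8.8955 m/s.
|v| = 8.8955 m/s = 8895.5 mm/s.

8900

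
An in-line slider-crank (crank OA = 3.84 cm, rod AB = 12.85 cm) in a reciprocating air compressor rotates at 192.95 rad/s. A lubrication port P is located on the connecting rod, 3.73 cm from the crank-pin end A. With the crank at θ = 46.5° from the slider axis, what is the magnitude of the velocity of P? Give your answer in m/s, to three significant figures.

6.75

ω = 192.9 rad/s.  Crank-pin speed |V_A| = rω = 7.4093 m/s, perpendicular to OA.
Rod angle: sinφ = −(r/L) sinθ ⇒ φ = -12.519°; ω_rod = −rω cosθ/√(L²−r²sin²θ) = -40.657 rad/s.
V_P = V_A + ω_rod × AP, with AP = 0.0373 m along the rod.
Components: V_Px = −rω sinθ − a·ω_rod·sinφ = -5.7032 m/s;  V_Py = rω cosθ + a·ω_rod·cosφ = +3.6198 m/s.
|V_P| = √(V_Px² + V_Py²) = 6.755 m/s.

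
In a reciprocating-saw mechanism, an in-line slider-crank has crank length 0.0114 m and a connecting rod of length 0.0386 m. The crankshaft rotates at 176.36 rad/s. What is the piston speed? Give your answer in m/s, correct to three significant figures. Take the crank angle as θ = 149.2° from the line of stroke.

0.765

ω = 176.4 rad/s
For an in-line slider-crank, x = r cosθ + √(L² − r² sin²θ), so v = −rω sinθ·[1 + r cosθ/√(L² − r² sin²θ)].
With r = 0.0114 m, L = 0.0386 m, θ = 149.2°: √(L² − r² sin²θ) = 0.038156 m.
v = −0.0114·176.4·0.51204·[1 + 0.0114·-0.85896/0.038156] = -0.76527 m/s.
|v| = 0.76527 m/s.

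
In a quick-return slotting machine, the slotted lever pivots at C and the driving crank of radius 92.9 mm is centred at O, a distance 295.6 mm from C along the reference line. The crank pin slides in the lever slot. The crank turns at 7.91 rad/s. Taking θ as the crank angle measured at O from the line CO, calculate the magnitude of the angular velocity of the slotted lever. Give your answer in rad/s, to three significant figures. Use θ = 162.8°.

ω = 7.91 rad/s
Crank pin A relative to C: A = (d + r cosθ, r sinθ); lever angle φ = atan2(r sinθ, d + r cosθ).
Differentiating tanφ: φ̇ = rω(d cosθ + r)/(d² + r² + 2dr cosθ).
d² + r² + 2dr cosθ = |CA|² = 0.0435435 m²;  d cosθ + r = -0.18948 m.
|ω_lever| = |0.0929·7.91·-0.18948| / 0.0435435 = 3.1977 rad/s.

3.20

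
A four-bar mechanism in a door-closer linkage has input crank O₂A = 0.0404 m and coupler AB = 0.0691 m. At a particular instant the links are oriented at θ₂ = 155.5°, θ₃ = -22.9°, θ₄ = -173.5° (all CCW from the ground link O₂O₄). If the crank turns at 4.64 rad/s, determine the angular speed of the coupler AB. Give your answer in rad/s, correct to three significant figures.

ω₂ = 4.64 rad/s
Differentiating the loop-closure r₂e^{iθ₂}+r₃e^{iθ₃}=r₁+r₄e^{iθ₄} gives r₂ω₂e^{iθ₂}+r₃ω₃e^{iθ₃}=r₄ω₄e^{iθ₄}.
Eliminating the other unknown: ω₃ = r₂ω₂ sin(θ₄−θ₂) / [r₃ sin(θ₃−θ₄)].
Numerator sine = +0.51504; denominator sine = +0.49090.
Result = 0.0404·4.64·(+0.51504) / (0.0691·(+0.49090)) = +2.8462 rad/s; magnitude 2.8462 rad/s.

2.85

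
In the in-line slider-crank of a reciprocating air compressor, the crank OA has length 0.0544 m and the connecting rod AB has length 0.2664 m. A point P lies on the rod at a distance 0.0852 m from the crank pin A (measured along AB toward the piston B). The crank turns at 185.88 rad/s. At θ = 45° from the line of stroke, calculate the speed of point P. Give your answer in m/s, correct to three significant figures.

8.93

ω = 185.9 rad/s.  Crank-pin speed |V_A| = rω = 10.112 m/s, perpendicular to OA.
Rod angle: sinφ = −(r/L) sinθ ⇒ φ = -8.302°; ω_rod = −rω cosθ/√(L²−r²sin²θ) = -27.124 rad/s.
V_P = V_A + ω_rod × AP, with AP = 0.0852 m along the rod.
Components: V_Px = −rω sinθ − a·ω_rod·sinφ = -7.4839 m/s;  V_Py = rω cosθ + a·ω_rod·cosφ = +4.8634 m/s.
|V_P| = √(V_Px² + V_Py²) = 8.9253 m/s.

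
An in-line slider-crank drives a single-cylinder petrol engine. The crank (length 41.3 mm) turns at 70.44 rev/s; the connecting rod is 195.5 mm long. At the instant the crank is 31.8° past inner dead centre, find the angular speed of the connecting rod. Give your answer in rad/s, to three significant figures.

80.0

ω = 442.6 rad/s (converted from 70.44 rev/s).
The rod makes angle φ with the slider axis where L sinφ = r sinθ; differentiating, L cosφ·φ̇ = r ω cosθ.
L cosφ = √(L² − r² sin²θ) = 0.19428 m.
|ω_rod| = r ω |cosθ| / √(L² − r² sin²θ) = 0.0413·442.6·0.84989/0.19428 = 79.96 rad/s.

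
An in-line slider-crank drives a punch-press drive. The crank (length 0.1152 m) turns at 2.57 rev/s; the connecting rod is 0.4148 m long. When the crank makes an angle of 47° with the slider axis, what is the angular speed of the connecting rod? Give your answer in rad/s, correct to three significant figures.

3.12

ω = 16.15 rad/s (converted from 2.57 rev/s).
The rod makes angle φ with the slider axis where L sinφ = r sinθ; differentiating, L cosφ·φ̇ = r ω cosθ.
L cosφ = √(L² − r² sin²θ) = 0.40615 m.
|ω_rod| = r ω |cosθ| / √(L² − r² sin²θ) = 0.1152·16.15·0.68200/0.40615 = 3.1236 rad/s.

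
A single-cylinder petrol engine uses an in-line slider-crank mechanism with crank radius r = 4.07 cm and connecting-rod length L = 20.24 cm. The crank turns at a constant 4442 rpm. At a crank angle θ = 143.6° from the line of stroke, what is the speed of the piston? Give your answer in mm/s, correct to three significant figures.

9400

ω = 2π·4442/60 = 465.2 rad/s
For an in-line slider-crank, x = r cosθ + √(L² − r² sin²θ), so v = −rω sinθ·[1 + r cosθ/√(L² − r² sin²θ)].
With r = 0.0407 m, L = 0.2024 m, θ = 143.6°: √(L² − r² sin²θ) = 0.20095 m.
v = −0.0407·465.2·0.59342·[1 + 0.0407·-0.80489/0.20095] = -9.4033 m/s.
|v| = 9.4033 m/s = 9403.3 mm/s.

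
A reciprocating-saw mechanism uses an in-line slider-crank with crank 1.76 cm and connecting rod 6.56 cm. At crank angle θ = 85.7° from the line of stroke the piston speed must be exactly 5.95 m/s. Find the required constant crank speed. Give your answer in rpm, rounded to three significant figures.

3170

For an in-line slider-crank, |v_piston| = rω|sinθ|·[1 + r cosθ/√(L² − r² sin²θ)].
With r = 0.0176 m, L = 0.0656 m, θ = 85.7°: the bracketed kinematic factor |dx/dθ| = 0.017917 m.
ω = v/|dx/dθ| = 5.95/0.017917 = 332.09 rad/s.
N = 60ω/(2π) = 3171.2 rpm.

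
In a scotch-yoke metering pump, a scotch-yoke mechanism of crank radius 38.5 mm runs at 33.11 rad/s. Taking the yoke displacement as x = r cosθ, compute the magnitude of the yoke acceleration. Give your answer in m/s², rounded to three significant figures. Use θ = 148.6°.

ω = 33.11 rad/s
x = r cosθ ⇒ ẍ = −rω² cosθ (ω constant).
|a| = rω²|cosθ| = 0.0385·(33.11)²·|cos 148.6°| = 36.025 m/s².

36.0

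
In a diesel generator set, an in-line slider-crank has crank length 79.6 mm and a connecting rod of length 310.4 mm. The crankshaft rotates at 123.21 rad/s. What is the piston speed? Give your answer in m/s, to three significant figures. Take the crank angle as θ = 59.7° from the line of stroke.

ω = 123.2 rad/s
For an in-line slider-crank, x = r cosθ + √(L² − r² sin²θ), so v = −rω sinθ·[1 + r cosθ/√(L² − r² sin²θ)].
With r = 0.0796 m, L = 0.3104 m, θ = 59.7°: √(L² − r² sin²θ) = 0.3027 m.
v = −0.0796·123.2·0.86340·[1 + 0.0796·0.50453/0.3027] = -9.5912 m/s.
|v| = 9.5912 m/s.

9.59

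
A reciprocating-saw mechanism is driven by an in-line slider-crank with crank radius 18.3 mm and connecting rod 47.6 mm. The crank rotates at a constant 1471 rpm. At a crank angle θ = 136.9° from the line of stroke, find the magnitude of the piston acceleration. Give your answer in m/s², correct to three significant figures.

ω = 2π·1471/60 = 154 rad/s
x(θ) = r cosθ + √(L² − r² sin²θ); with ω constant, a = ω²·d²x/dθ².
d²x/dθ² = −r cosθ − r²(cos2θ)/√u − r⁴ sin²2θ/(4u^{3/2}),  u = L² − r² sin²θ = 0.00210941 m².
Substituting r = 0.0183 m, L = 0.0476 m, θ = 136.9°: d²x/dθ² = +0.012591 m.
a = ω²·d²x/dθ² = (154)²·(+0.012591) = +298.76 m/s²;  |a| = 298.76 m/s².

299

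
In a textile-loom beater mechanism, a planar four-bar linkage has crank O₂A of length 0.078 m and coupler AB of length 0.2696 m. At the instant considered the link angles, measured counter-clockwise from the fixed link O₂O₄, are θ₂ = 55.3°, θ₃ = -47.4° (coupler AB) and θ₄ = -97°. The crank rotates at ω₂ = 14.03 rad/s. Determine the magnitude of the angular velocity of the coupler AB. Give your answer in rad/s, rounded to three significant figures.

ω₂ = 14.03 rad/s
Differentiating the loop-closure r₂e^{iθ₂}+r₃e^{iθ₃}=r₁+r₄e^{iθ₄} gives r₂ω₂e^{iθ₂}+r₃ω₃e^{iθ₃}=r₄ω₄e^{iθ₄}.
Eliminating the other unknown: ω₃ = r₂ω₂ sin(θ₄−θ₂) / [r₃ sin(θ₃−θ₄)].
Numerator sine = -0.46484; denominator sine = +0.76154.
Result = 0.078·14.03·(-0.46484) / (0.2696·(+0.76154)) = -2.4777 rad/s; magnitude 2.4777 rad/s.

2.48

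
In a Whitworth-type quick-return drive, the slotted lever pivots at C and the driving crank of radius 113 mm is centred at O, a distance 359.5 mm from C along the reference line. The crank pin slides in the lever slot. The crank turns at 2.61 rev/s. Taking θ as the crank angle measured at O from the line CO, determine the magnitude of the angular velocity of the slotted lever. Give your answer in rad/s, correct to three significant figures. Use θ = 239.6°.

1.27

ω = 16.4 rad/s (from 2.61 rev/s).
Crank pin A relative to C: A = (d + r cosθ, r sinθ); lever angle φ = atan2(r sinθ, d + r cosθ).
Differentiating tanφ: φ̇ = rω(d cosθ + r)/(d² + r² + 2dr cosθ).
d² + r² + 2dr cosθ = |CA|² = 0.100896 m²;  d cosθ + r = -0.068919 m.
|ω_lever| = |0.113·16.4·-0.068919| / 0.100896 = 1.2658 rad/s.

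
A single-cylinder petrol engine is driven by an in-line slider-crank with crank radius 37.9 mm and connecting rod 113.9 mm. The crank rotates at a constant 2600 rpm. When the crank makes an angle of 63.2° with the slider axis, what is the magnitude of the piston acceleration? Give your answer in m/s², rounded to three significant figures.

705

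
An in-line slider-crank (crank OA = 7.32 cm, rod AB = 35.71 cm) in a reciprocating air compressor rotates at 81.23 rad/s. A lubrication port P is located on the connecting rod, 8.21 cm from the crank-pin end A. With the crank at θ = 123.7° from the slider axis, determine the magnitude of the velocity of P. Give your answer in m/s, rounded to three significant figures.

5.44

ω = 81.23 rad/s.  Crank-pin speed |V_A| = rω = 5.946 m/s, perpendicular to OA.
Rod angle: sinφ = −(r/L) sinθ ⇒ φ = -9.819°; ω_rod = −rω cosθ/√(L²−r²sin²θ) = +9.376 rad/s.
V_P = V_A + ω_rod × AP, with AP = 0.0821 m along the rod.
Components: V_Px = −rω sinθ − a·ω_rod·sinφ = -4.8156 m/s;  V_Py = rω cosθ + a·ω_rod·cosφ = -2.5406 m/s.
|V_P| = √(V_Px² + V_Py²) = 5.4447 m/s.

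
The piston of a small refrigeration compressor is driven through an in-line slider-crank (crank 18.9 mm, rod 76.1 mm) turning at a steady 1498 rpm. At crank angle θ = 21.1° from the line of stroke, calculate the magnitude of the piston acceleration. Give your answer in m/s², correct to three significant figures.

521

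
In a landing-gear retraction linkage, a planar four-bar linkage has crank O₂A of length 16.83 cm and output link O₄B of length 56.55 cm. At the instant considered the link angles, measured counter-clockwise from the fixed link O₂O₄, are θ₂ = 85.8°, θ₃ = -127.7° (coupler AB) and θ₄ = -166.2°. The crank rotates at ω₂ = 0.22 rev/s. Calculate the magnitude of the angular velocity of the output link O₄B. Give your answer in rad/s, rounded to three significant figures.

0.365

ω₂ = 1.382 rad/s (from 0.22 rev/s).
Differentiating the loop-closure r₂e^{iθ₂}+r₃e^{iθ₃}=r₁+r₄e^{iθ₄} gives r₂ω₂e^{iθ₂}+r₃ω₃e^{iθ₃}=r₄ω₄e^{iθ₄}.
Eliminating the other unknown: ω₄ = r₂ω₂ sin(θ₂−θ₃) / [r₄ sin(θ₄−θ₃)].
Numerator sine = -0.55194; denominator sine = -0.62251.
Result = 0.1683·1.382·(-0.55194) / (0.5655·(-0.62251)) = +0.36475 rad/s; magnitude 0.36475 rad/s.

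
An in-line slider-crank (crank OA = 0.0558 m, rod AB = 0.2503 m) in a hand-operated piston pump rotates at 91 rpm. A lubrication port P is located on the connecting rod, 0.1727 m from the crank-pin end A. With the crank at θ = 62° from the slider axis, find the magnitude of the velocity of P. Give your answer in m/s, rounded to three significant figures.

ω = 9.529 rad/s.  Crank-pin speed |V_A| = rω = 0.53175 m/s, perpendicular to OA.
Rod angle: sinφ = −(r/L) sinθ ⇒ φ = -11.352°; ω_rod = −rω cosθ/√(L²−r²sin²θ) = -1.0173 rad/s.
V_P = V_A + ω_rod × AP, with AP = 0.1727 m along the rod.
Components: V_Px = −rω sinθ − a·ω_rod·sinφ = -0.50408 m/s;  V_Py = rω cosθ + a·ω_rod·cosφ = +0.077395 m/s.
|V_P| = √(V_Px² + V_Py²) = 0.50999 m/s.

0.510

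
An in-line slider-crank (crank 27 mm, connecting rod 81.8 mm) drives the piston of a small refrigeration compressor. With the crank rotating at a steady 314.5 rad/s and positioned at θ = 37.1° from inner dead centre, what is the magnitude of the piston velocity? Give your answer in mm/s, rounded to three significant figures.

6500

ω = 314.5 rad/s
For an in-line slider-crank, x = r cosθ + √(L² − r² sin²θ), so v = −rω sinθ·[1 + r cosθ/√(L² − r² sin²θ)].
With r = 0.027 m, L = 0.0818 m, θ = 37.1°: √(L² − r² sin²θ) = 0.080162 m.
v = −0.027·314.5·0.60321·[1 + 0.027·0.79758/0.080162] = -6.4982 m/s.
|v| = 6.4982 m/s = 6498.2 mm/s.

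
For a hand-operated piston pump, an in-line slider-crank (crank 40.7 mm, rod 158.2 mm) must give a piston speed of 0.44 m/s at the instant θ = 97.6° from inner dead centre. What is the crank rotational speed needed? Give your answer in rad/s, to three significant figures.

For an in-line slider-crank, |v_piston| = rω|sinθ|·[1 + r cosθ/√(L² − r² sin²θ)].
With r = 0.0407 m, L = 0.1582 m, θ = 97.6°: the bracketed kinematic factor |dx/dθ| = 0.038923 m.
ω = v/|dx/dθ| = 0.44/0.038923 = 11.304 rad/s.

11.3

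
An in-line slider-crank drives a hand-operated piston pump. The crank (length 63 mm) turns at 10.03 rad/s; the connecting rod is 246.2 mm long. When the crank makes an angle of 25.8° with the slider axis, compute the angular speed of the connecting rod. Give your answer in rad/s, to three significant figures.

2.33

ω = 10.03 rad/s
The rod makes angle φ with the slider axis where L sinφ = r sinθ; differentiating, L cosφ·φ̇ = r ω cosθ.
L cosφ = √(L² − r² sin²θ) = 0.24467 m.
|ω_rod| = r ω |cosθ| / √(L² − r² sin²θ) = 0.063·10.03·0.90032/0.24467 = 2.3252 rad/s.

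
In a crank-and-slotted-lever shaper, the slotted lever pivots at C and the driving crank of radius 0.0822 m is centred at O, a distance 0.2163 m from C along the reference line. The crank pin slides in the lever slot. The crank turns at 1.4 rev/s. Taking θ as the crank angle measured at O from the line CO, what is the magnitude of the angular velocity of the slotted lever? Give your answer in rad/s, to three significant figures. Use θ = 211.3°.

ω = 8.796 rad/s (from 1.4 rev/s).
Crank pin A relative to C: A = (d + r cosθ, r sinθ); lever angle φ = atan2(r sinθ, d + r cosθ).
Differentiating tanφ: φ̇ = rω(d cosθ + r)/(d² + r² + 2dr cosθ).
d² + r² + 2dr cosθ = |CA|² = 0.0231582 m²;  d cosθ + r = -0.10262 m.
|ω_lever| = |0.0822·8.796·-0.10262| / 0.0231582 = 3.2041 rad/s.

3.20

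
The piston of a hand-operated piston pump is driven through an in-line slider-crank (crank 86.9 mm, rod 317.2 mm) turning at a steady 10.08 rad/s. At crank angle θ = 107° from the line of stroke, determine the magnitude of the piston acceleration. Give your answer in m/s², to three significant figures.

ω = 10.08 rad/s
x(θ) = r cosθ + √(L² − r² sin²θ); with ω constant, a = ω²·d²x/dθ².
d²x/dθ² = −r cosθ − r²(cos2θ)/√u − r⁴ sin²2θ/(4u^{3/2}),  u = L² − r² sin²θ = 0.0937098 m².
Substituting r = 0.0869 m, L = 0.3172 m, θ = 107°: d²x/dθ² = +0.045703 m.
a = ω²·d²x/dθ² = (10.08)²·(+0.045703) = +4.6437 m/s²;  |a| = 4.6437 m/s².

4.64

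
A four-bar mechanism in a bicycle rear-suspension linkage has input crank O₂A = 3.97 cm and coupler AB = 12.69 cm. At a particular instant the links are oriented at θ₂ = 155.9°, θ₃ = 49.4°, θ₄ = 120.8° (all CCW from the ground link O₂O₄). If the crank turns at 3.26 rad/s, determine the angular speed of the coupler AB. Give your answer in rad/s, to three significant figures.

ω₂ = 3.26 rad/s
Differentiating the loop-closure r₂e^{iθ₂}+r₃e^{iθ₃}=r₁+r₄e^{iθ₄} gives r₂ω₂e^{iθ₂}+r₃ω₃e^{iθ₃}=r₄ω₄e^{iθ₄}.
Eliminating the other unknown: ω₃ = r₂ω₂ sin(θ₄−θ₂) / [r₃ sin(θ₃−θ₄)].
Numerator sine = -0.57501; denominator sine = -0.94777.
Result = 0.0397·3.26·(-0.57501) / (0.1269·(-0.94777)) = +0.61875 rad/s; magnitude 0.61875 rad/s.

0.619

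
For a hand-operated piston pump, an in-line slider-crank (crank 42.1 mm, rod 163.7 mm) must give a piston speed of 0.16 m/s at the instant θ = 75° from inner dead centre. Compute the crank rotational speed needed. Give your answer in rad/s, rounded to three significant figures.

3.68

For an in-line slider-crank, |v_piston| = rω|sinθ|·[1 + r cosθ/√(L² − r² sin²θ)].
With r = 0.0421 m, L = 0.1637 m, θ = 75°: the bracketed kinematic factor |dx/dθ| = 0.04346 m.
ω = v/|dx/dθ| = 0.16/0.04346 = 3.6816 rad/s.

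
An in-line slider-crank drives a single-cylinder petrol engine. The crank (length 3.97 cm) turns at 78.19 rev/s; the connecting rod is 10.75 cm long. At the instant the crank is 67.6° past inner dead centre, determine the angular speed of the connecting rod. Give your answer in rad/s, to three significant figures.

73.6

ω = 491.3 rad/s (converted from 78.19 rev/s).
The rod makes angle φ with the slider axis where L sinφ = r sinθ; differentiating, L cosφ·φ̇ = r ω cosθ.
L cosφ = √(L² − r² sin²θ) = 0.10104 m.
|ω_rod| = r ω |cosθ| / √(L² − r² sin²θ) = 0.0397·491.3·0.38107/0.10104 = 73.559 rad/s.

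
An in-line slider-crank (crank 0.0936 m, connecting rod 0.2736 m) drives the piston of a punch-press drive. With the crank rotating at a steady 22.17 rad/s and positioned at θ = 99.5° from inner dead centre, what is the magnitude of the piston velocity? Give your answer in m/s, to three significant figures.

1.92

ω = 22.17 rad/s
For an in-line slider-crank, x = r cosθ + √(L² − r² sin²θ), so v = −rω sinθ·[1 + r cosθ/√(L² − r² sin²θ)].
With r = 0.0936 m, L = 0.2736 m, θ = 99.5°: √(L² − r² sin²θ) = 0.25756 m.
v = −0.0936·22.17·0.98629·[1 + 0.0936·-0.16505/0.25756] = -1.9239 m/s.
|v| = 1.9239 m/s.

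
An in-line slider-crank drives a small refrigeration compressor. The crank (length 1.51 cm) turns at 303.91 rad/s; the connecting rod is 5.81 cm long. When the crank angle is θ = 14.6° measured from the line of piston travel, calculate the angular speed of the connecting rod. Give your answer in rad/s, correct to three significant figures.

76.6

ω = 303.9 rad/s
The rod makes angle φ with the slider axis where L sinφ = r sinθ; differentiating, L cosφ·φ̇ = r ω cosθ.
L cosφ = √(L² − r² sin²θ) = 0.057975 m.
|ω_rod| = r ω |cosθ| / √(L² − r² sin²θ) = 0.0151·303.9·0.96771/0.057975 = 76.599 rad/s.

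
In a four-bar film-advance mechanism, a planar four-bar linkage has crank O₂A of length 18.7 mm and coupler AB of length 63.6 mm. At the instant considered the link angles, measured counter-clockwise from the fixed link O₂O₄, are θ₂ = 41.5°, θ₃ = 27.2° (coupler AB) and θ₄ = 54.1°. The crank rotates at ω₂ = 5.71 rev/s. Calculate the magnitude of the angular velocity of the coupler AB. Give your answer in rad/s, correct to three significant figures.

ω₂ = 35.88 rad/s (from 5.71 rev/s).
Differentiating the loop-closure r₂e^{iθ₂}+r₃e^{iθ₃}=r₁+r₄e^{iθ₄} gives r₂ω₂e^{iθ₂}+r₃ω₃e^{iθ₃}=r₄ω₄e^{iθ₄}.
Eliminating the other unknown: ω₃ = r₂ω₂ sin(θ₄−θ₂) / [r₃ sin(θ₃−θ₄)].
Numerator sine = +0.21814; denominator sine = -0.45243.
Result = 0.0187·35.88·(+0.21814) / (0.0636·(-0.45243)) = -5.0861 rad/s; magnitude 5.0861 rad/s.

5.09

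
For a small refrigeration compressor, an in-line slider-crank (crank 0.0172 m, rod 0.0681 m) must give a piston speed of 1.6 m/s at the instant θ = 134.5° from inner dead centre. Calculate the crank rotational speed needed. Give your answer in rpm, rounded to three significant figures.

For an in-line slider-crank, |v_piston| = rω|sinθ|·[1 + r cosθ/√(L² − r² sin²θ)].
With r = 0.0172 m, L = 0.0681 m, θ = 134.5°: the bracketed kinematic factor |dx/dθ| = 0.01006 m.
ω = v/|dx/dθ| = 1.6/0.01006 = 159.05 rad/s.
N = 60ω/(2π) = 1518.8 rpm.

1520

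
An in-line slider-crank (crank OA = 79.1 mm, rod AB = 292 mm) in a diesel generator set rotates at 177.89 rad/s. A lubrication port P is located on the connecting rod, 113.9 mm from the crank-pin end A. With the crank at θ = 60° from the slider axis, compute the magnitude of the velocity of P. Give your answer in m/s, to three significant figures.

ω = 177.9 rad/s.  Crank-pin speed |V_A| = rω = 14.071 m/s, perpendicular to OA.
Rod angle: sinφ = −(r/L) sinθ ⇒ φ = -13.568°; ω_rod = −rω cosθ/√(L²−r²sin²θ) = -24.786 rad/s.
V_P = V_A + ω_rod × AP, with AP = 0.1139 m along the rod.
Components: V_Px = −rω sinθ − a·ω_rod·sinφ = -12.848 m/s;  V_Py = rω cosθ + a·ω_rod·cosφ = +4.2912 m/s.
|V_P| = √(V_Px² + V_Py²) = 13.546 m/s.

13.5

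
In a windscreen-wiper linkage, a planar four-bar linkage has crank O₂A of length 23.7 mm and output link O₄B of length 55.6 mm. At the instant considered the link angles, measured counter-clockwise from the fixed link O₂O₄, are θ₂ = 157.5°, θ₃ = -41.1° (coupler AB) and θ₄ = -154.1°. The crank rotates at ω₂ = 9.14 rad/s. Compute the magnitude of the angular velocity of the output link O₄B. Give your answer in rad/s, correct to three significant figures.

ω₂ = 9.14 rad/s
Differentiating the loop-closure r₂e^{iθ₂}+r₃e^{iθ₃}=r₁+r₄e^{iθ₄} gives r₂ω₂e^{iθ₂}+r₃ω₃e^{iθ₃}=r₄ω₄e^{iθ₄}.
Eliminating the other unknown: ω₄ = r₂ω₂ sin(θ₂−θ₃) / [r₄ sin(θ₄−θ₃)].
Numerator sine = -0.31896; denominator sine = -0.92050.
Result = 0.0237·9.14·(-0.31896) / (0.0556·(-0.92050)) = +1.35 rad/s; magnitude 1.35 rad/s.

1.35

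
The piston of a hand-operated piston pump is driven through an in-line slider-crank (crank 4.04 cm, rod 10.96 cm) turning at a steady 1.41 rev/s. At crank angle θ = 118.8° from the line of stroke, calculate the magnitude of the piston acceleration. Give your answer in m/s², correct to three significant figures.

2.16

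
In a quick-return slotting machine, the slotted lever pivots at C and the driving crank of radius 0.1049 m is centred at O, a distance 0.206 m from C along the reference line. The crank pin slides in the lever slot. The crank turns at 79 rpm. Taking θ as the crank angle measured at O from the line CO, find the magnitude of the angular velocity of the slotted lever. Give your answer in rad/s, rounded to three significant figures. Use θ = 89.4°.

ω = 8.273 rad/s (from 79 rpm).
Crank pin A relative to C: A = (d + r cosθ, r sinθ); lever angle φ = atan2(r sinθ, d + r cosθ).
Differentiating tanφ: φ̇ = rω(d cosθ + r)/(d² + r² + 2dr cosθ).
d² + r² + 2dr cosθ = |CA|² = 0.0538926 m²;  d cosθ + r = +0.10706 m.
|ω_lever| = |0.1049·8.273·+0.10706| / 0.0538926 = 1.7239 rad/s.

1.72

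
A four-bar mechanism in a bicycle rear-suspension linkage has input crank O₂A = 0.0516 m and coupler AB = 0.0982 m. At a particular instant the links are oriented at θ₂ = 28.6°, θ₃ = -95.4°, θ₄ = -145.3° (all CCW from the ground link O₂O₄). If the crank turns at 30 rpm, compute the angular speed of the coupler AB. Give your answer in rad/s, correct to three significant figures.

0.229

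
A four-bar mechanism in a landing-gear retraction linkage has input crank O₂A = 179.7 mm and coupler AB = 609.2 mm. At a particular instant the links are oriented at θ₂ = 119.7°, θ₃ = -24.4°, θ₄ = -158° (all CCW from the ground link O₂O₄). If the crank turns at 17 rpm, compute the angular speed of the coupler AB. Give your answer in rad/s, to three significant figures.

ω₂ = 1.78 rad/s (from 17 rpm).
Differentiating the loop-closure r₂e^{iθ₂}+r₃e^{iθ₃}=r₁+r₄e^{iθ₄} gives r₂ω₂e^{iθ₂}+r₃ω₃e^{iθ₃}=r₄ω₄e^{iθ₄}.
Eliminating the other unknown: ω₃ = r₂ω₂ sin(θ₄−θ₂) / [r₃ sin(θ₃−θ₄)].
Numerator sine = +0.99098; denominator sine = +0.72417.
Result = 0.1797·1.78·(+0.99098) / (0.6092·(+0.72417)) = +0.71861 rad/s; magnitude 0.71861 rad/s.

0.719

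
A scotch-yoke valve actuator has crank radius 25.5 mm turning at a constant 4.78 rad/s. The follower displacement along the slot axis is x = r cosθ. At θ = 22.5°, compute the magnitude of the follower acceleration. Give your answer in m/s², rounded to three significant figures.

0.538

ω = 4.78 rad/s
x = r cosθ ⇒ ẍ = −rω² cosθ (ω constant).
|a| = rω²|cosθ| = 0.0255·(4.78)²·|cos 22.5°| = 0.53828 m/s².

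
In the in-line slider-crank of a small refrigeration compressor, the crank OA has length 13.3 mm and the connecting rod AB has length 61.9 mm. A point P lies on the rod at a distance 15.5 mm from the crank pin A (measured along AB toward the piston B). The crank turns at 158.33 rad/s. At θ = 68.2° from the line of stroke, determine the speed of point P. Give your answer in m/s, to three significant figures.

ω = 158.3 rad/s.  Crank-pin speed |V_A| = rω = 2.1058 m/s, perpendicular to OA.
Rod angle: sinφ = −(r/L) sinθ ⇒ φ = -11.508°; ω_rod = −rω cosθ/√(L²−r²sin²θ) = -12.893 rad/s.
V_P = V_A + ω_rod × AP, with AP = 0.0155 m along the rod.
Components: V_Px = −rω sinθ − a·ω_rod·sinφ = -1.9951 m/s;  V_Py = rω cosθ + a·ω_rod·cosφ = +0.5862 m/s.
|V_P| = √(V_Px² + V_Py²) = 2.0794 m/s.

2.08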